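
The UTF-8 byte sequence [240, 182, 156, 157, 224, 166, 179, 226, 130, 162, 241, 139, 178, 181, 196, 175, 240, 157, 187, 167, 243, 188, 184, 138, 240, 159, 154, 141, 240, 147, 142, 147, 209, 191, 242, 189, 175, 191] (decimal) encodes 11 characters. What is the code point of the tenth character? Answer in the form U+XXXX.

Offset 0: leading byte 0xF0 = 11110000 → 4-byte char #1 = F0 B6 9C 9D.
Offset 4: leading byte 0xE0 = 11100000 → 3-byte char #2 = E0 A6 B3.
Offset 7: leading byte 0xE2 = 11100010 → 3-byte char #3 = E2 82 A2.
Offset 10: leading byte 0xF1 = 11110001 → 4-byte char #4 = F1 8B B2 B5.
Offset 14: leading byte 0xC4 = 11000100 → 2-byte char #5 = C4 AF.
Offset 16: leading byte 0xF0 = 11110000 → 4-byte char #6 = F0 9D BB A7.
Offset 20: leading byte 0xF3 = 11110011 → 4-byte char #7 = F3 BC B8 8A.
Offset 24: leading byte 0xF0 = 11110000 → 4-byte char #8 = F0 9F 9A 8D.
Offset 28: leading byte 0xF0 = 11110000 → 4-byte char #9 = F0 93 8E 93.
Offset 32: leading byte 0xD1 = 11010001 → 2-byte char #10 = D1 BF.
Leading byte 0xD1 = 11010001 matches 110xxxxx → 2-byte sequence.
Byte 1: 0xD1 = 11010001, payload 10001 (5 bits).
Byte 2: 0xBF = 10111111 (10xxxxxx ✓), payload 111111.
Concatenate: 10001111111 = 0x47F (11 bits → U+047F).

U+047F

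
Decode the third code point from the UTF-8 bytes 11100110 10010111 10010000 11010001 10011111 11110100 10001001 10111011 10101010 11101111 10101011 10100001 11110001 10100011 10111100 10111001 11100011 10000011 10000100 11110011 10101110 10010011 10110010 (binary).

Offset 0: leading byte 0xE6 = 11100110 → 3-byte char #1 = E6 97 90.
Offset 3: leading byte 0xD1 = 11010001 → 2-byte char #2 = D1 9F.
Offset 5: leading byte 0xF4 = 11110100 → 4-byte char #3 = F4 89 BB AA.
Leading byte 0xF4 = 11110100 matches 11110xxx → 4-byte sequence.
Byte 1: 0xF4 = 11110100, payload 100 (3 bits).
Byte 2: 0x89 = 10001001 (10xxxxxx ✓), payload 001001.
Byte 3: 0xBB = 10111011 (10xxxxxx ✓), payload 111011.
Byte 4: 0xAA = 10101010 (10xxxxxx ✓), payload 101010.
Concatenate: 100001001111011101010 = 0x109EEA (21 bits → U+109EEA).

U+109EEA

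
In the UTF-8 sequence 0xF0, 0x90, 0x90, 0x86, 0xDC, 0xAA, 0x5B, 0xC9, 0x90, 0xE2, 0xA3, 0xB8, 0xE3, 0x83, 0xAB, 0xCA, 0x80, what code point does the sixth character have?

U+30EB

Offset 0: leading byte 0xF0 = 11110000 → 4-byte char #1 = F0 90 90 86.
Offset 4: leading byte 0xDC = 11011100 → 2-byte char #2 = DC AA.
Offset 6: leading byte 0x5B = 01011011 → 1-byte char #3 = 5B.
Offset 7: leading byte 0xC9 = 11001001 → 2-byte char #4 = C9 90.
Offset 9: leading byte 0xE2 = 11100010 → 3-byte char #5 = E2 A3 B8.
Offset 12: leading byte 0xE3 = 11100011 → 3-byte char #6 = E3 83 AB.
Leading byte 0xE3 = 11100011 matches 1110xxxx → 3-byte sequence.
Byte 1: 0xE3 = 11100011, payload 0011 (4 bits).
Byte 2: 0x83 = 10000011 (10xxxxxx ✓), payload 000011.
Byte 3: 0xAB = 10101011 (10xxxxxx ✓), payload 101011.
Concatenate: 0011000011101011 = 0x30EB (16 bits → U+30EB).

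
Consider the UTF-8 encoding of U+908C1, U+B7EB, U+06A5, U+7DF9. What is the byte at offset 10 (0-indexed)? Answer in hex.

0xB7

U+908C1 → 4-byte form F2 90 A3 81 at offsets 0–3.
U+B7EB → 3-byte form EB 9F AB at offsets 4–6.
U+06A5 → 2-byte form DA A5 at offsets 7–8.
U+7DF9 → 3-byte form E7 B7 B9 at offsets 9–11.
Offset 10 falls in char 4's range; it's byte 2 of E7 B7 B9 = 0xB7.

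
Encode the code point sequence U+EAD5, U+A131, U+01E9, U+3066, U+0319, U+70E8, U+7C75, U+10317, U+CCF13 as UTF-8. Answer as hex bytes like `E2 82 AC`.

U+EAD5: 3-byte form → EE AB 95.
U+A131: 3-byte form → EA 84 B1.
U+01E9: 2-byte form → C7 A9.
U+3066: 3-byte form → E3 81 A6.
U+0319: 2-byte form → CC 99.
U+70E8: 3-byte form → E7 83 A8.
U+7C75: 3-byte form → E7 B1 B5.
U+10317: 4-byte form → F0 90 8C 97.
U+CCF13: 4-byte form → F3 8C BC 93.
Concatenated (27 bytes): EE AB 95 EA 84 B1 C7 A9 E3 81 A6 CC 99 E7 83 A8 E7 B1 B5 F0 90 8C 97 F3 8C BC 93.

EE AB 95 EA 84 B1 C7 A9 E3 81 A6 CC 99 E7 83 A8 E7 B1 B5 F0 90 8C 97 F3 8C BC 93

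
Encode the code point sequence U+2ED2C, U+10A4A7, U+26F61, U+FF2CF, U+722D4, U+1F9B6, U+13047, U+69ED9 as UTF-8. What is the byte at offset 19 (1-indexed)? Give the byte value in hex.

1-indexed offset 19 is 0-indexed offset 18.
U+2ED2C → 4-byte form F0 AE B4 AC at offsets 0–3.
U+10A4A7 → 4-byte form F4 8A 92 A7 at offsets 4–7.
U+26F61 → 4-byte form F0 A6 BD A1 at offsets 8–11.
U+FF2CF → 4-byte form F3 BF 8B 8F at offsets 12–15.
U+722D4 → 4-byte form F1 B2 8B 94 at offsets 16–19.
Offset 18 falls in char 5's range; it's byte 3 of F1 B2 8B 94 = 0x8B.

0x8B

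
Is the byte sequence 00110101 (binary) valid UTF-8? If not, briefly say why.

Leading byte 0x35 = 00110101 → 1-byte form.

valid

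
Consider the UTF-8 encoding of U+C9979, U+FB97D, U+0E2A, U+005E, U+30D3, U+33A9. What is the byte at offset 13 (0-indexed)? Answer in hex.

0x83

U+C9979 → 4-byte form F3 89 A5 B9 at offsets 0–3.
U+FB97D → 4-byte form F3 BB A5 BD at offsets 4–7.
U+0E2A → 3-byte form E0 B8 AA at offsets 8–10.
U+005E → 1-byte form 5E at offsets 11–11.
U+30D3 → 3-byte form E3 83 93 at offsets 12–14.
Offset 13 falls in char 5's range; it's byte 2 of E3 83 93 = 0x83.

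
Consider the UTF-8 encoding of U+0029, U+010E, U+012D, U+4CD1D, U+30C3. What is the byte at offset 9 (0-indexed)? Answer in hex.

0xE3

U+0029 → 1-byte form 29 at offsets 0–0.
U+010E → 2-byte form C4 8E at offsets 1–2.
U+012D → 2-byte form C4 AD at offsets 3–4.
U+4CD1D → 4-byte form F1 8C B4 9D at offsets 5–8.
U+30C3 → 3-byte form E3 83 83 at offsets 9–11.
Offset 9 falls in char 5's range; it's byte 1 of E3 83 83 = 0xE3.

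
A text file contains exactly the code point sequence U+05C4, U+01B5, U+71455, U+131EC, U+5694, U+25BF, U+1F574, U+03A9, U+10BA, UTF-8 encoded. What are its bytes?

U+05C4: 2-byte form → D7 84.
U+01B5: 2-byte form → C6 B5.
U+71455: 4-byte form → F1 B1 91 95.
U+131EC: 4-byte form → F0 93 87 AC.
U+5694: 3-byte form → E5 9A 94.
U+25BF: 3-byte form → E2 96 BF.
U+1F574: 4-byte form → F0 9F 95 B4.
U+03A9: 2-byte form → CE A9.
U+10BA: 3-byte form → E1 82 BA.
Concatenated (27 bytes): D7 84 C6 B5 F1 B1 91 95 F0 93 87 AC E5 9A 94 E2 96 BF F0 9F 95 B4 CE A9 E1 82 BA.

D7 84 C6 B5 F1 B1 91 95 F0 93 87 AC E5 9A 94 E2 96 BF F0 9F 95 B4 CE A9 E1 82 BA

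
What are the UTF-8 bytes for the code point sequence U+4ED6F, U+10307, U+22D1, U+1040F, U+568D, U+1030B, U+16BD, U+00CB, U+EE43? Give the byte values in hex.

F1 8E B5 AF F0 90 8C 87 E2 8B 91 F0 90 90 8F E5 9A 8D F0 90 8C 8B E1 9A BD C3 8B EE B9 83

U+4ED6F: 4-byte form → F1 8E B5 AF.
U+10307: 4-byte form → F0 90 8C 87.
U+22D1: 3-byte form → E2 8B 91.
U+1040F: 4-byte form → F0 90 90 8F.
U+568D: 3-byte form → E5 9A 8D.
U+1030B: 4-byte form → F0 90 8C 8B.
U+16BD: 3-byte form → E1 9A BD.
U+00CB: 2-byte form → C3 8B.
U+EE43: 3-byte form → EE B9 83.
Concatenated (30 bytes): F1 8E B5 AF F0 90 8C 87 E2 8B 91 F0 90 90 8F E5 9A 8D F0 90 8C 8B E1 9A BD C3 8B EE B9 83.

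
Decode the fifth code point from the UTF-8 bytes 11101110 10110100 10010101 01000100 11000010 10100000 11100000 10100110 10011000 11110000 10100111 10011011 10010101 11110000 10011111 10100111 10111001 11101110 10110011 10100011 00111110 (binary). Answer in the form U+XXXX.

Offset 0: leading byte 0xEE = 11101110 → 3-byte char #1 = EE B4 95.
Offset 3: leading byte 0x44 = 01000100 → 1-byte char #2 = 44.
Offset 4: leading byte 0xC2 = 11000010 → 2-byte char #3 = C2 A0.
Offset 6: leading byte 0xE0 = 11100000 → 3-byte char #4 = E0 A6 98.
Offset 9: leading byte 0xF0 = 11110000 → 4-byte char #5 = F0 A7 9B 95.
Leading byte 0xF0 = 11110000 matches 11110xxx → 4-byte sequence.
Byte 1: 0xF0 = 11110000, payload 000 (3 bits).
Byte 2: 0xA7 = 10100111 (10xxxxxx ✓), payload 100111.
Byte 3: 0x9B = 10011011 (10xxxxxx ✓), payload 011011.
Byte 4: 0x95 = 10010101 (10xxxxxx ✓), payload 010101.
Concatenate: 000100111011011010101 = 0x276D5 (21 bits → U+276D5).

U+276D5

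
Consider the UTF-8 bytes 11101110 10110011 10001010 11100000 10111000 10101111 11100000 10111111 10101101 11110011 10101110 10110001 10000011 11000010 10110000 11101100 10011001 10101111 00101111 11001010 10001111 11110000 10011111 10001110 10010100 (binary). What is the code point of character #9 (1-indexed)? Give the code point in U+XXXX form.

Offset 0: leading byte 0xEE = 11101110 → 3-byte char #1 = EE B3 8A.
Offset 3: leading byte 0xE0 = 11100000 → 3-byte char #2 = E0 B8 AF.
Offset 6: leading byte 0xE0 = 11100000 → 3-byte char #3 = E0 BF AD.
Offset 9: leading byte 0xF3 = 11110011 → 4-byte char #4 = F3 AE B1 83.
Offset 13: leading byte 0xC2 = 11000010 → 2-byte char #5 = C2 B0.
Offset 15: leading byte 0xEC = 11101100 → 3-byte char #6 = EC 99 AF.
Offset 18: leading byte 0x2F = 00101111 → 1-byte char #7 = 2F.
Offset 19: leading byte 0xCA = 11001010 → 2-byte char #8 = CA 8F.
Offset 21: leading byte 0xF0 = 11110000 → 4-byte char #9 = F0 9F 8E 94.
Leading byte 0xF0 = 11110000 matches 11110xxx → 4-byte sequence.
Byte 1: 0xF0 = 11110000, payload 000 (3 bits).
Byte 2: 0x9F = 10011111 (10xxxxxx ✓), payload 011111.
Byte 3: 0x8E = 10001110 (10xxxxxx ✓), payload 001110.
Byte 4: 0x94 = 10010100 (10xxxxxx ✓), payload 010100.
Concatenate: 000011111001110010100 = 0x1F394 (21 bits → U+1F394).

U+1F394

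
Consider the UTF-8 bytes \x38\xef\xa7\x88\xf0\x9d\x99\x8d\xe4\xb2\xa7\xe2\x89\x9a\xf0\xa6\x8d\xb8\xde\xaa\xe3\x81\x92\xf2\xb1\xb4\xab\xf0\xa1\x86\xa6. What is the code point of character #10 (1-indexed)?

U+211A6

Offset 0: leading byte 0x38 = 00111000 → 1-byte char #1 = 38.
Offset 1: leading byte 0xEF = 11101111 → 3-byte char #2 = EF A7 88.
Offset 4: leading byte 0xF0 = 11110000 → 4-byte char #3 = F0 9D 99 8D.
Offset 8: leading byte 0xE4 = 11100100 → 3-byte char #4 = E4 B2 A7.
Offset 11: leading byte 0xE2 = 11100010 → 3-byte char #5 = E2 89 9A.
Offset 14: leading byte 0xF0 = 11110000 → 4-byte char #6 = F0 A6 8D B8.
Offset 18: leading byte 0xDE = 11011110 → 2-byte char #7 = DE AA.
Offset 20: leading byte 0xE3 = 11100011 → 3-byte char #8 = E3 81 92.
Offset 23: leading byte 0xF2 = 11110010 → 4-byte char #9 = F2 B1 B4 AB.
Offset 27: leading byte 0xF0 = 11110000 → 4-byte char #10 = F0 A1 86 A6.
Leading byte 0xF0 = 11110000 matches 11110xxx → 4-byte sequence.
Byte 1: 0xF0 = 11110000, payload 000 (3 bits).
Byte 2: 0xA1 = 10100001 (10xxxxxx ✓), payload 100001.
Byte 3: 0x86 = 10000110 (10xxxxxx ✓), payload 000110.
Byte 4: 0xA6 = 10100110 (10xxxxxx ✓), payload 100110.
Concatenate: 000100001000110100110 = 0x211A6 (21 bits → U+211A6).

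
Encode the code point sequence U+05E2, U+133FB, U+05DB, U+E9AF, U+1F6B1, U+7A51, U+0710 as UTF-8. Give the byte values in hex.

U+05E2: 2-byte form → D7 A2.
U+133FB: 4-byte form → F0 93 8F BB.
U+05DB: 2-byte form → D7 9B.
U+E9AF: 3-byte form → EE A6 AF.
U+1F6B1: 4-byte form → F0 9F 9A B1.
U+7A51: 3-byte form → E7 A9 91.
U+0710: 2-byte form → DC 90.
Concatenated (20 bytes): D7 A2 F0 93 8F BB D7 9B EE A6 AF F0 9F 9A B1 E7 A9 91 DC 90.

D7 A2 F0 93 8F BB D7 9B EE A6 AF F0 9F 9A B1 E7 A9 91 DC 90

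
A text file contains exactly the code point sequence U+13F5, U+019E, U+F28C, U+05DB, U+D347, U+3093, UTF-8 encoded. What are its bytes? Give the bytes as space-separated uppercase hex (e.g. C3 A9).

U+13F5: 3-byte form → E1 8F B5.
U+019E: 2-byte form → C6 9E.
U+F28C: 3-byte form → EF 8A 8C.
U+05DB: 2-byte form → D7 9B.
U+D347: 3-byte form → ED 8D 87.
U+3093: 3-byte form → E3 82 93.
Concatenated (16 bytes): E1 8F B5 C6 9E EF 8A 8C D7 9B ED 8D 87 E3 82 93.

E1 8F B5 C6 9E EF 8A 8C D7 9B ED 8D 87 E3 82 93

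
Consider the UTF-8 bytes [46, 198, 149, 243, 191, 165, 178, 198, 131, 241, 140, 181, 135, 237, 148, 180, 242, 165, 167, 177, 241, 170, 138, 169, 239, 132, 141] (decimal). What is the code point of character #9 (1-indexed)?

U+F10D

Offset 0: leading byte 0x2E = 00101110 → 1-byte char #1 = 2E.
Offset 1: leading byte 0xC6 = 11000110 → 2-byte char #2 = C6 95.
Offset 3: leading byte 0xF3 = 11110011 → 4-byte char #3 = F3 BF A5 B2.
Offset 7: leading byte 0xC6 = 11000110 → 2-byte char #4 = C6 83.
Offset 9: leading byte 0xF1 = 11110001 → 4-byte char #5 = F1 8C B5 87.
Offset 13: leading byte 0xED = 11101101 → 3-byte char #6 = ED 94 B4.
Offset 16: leading byte 0xF2 = 11110010 → 4-byte char #7 = F2 A5 A7 B1.
Offset 20: leading byte 0xF1 = 11110001 → 4-byte char #8 = F1 AA 8A A9.
Offset 24: leading byte 0xEF = 11101111 → 3-byte char #9 = EF 84 8D.
Leading byte 0xEF = 11101111 matches 1110xxxx → 3-byte sequence.
Byte 1: 0xEF = 11101111, payload 1111 (4 bits).
Byte 2: 0x84 = 10000100 (10xxxxxx ✓), payload 000100.
Byte 3: 0x8D = 10001101 (10xxxxxx ✓), payload 001101.
Concatenate: 1111000100001101 = 0xF10D (16 bits → U+F10D).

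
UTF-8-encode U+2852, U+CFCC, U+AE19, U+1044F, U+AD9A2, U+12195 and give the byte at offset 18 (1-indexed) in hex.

0xF0

1-indexed offset 18 is 0-indexed offset 17.
U+2852 → 3-byte form E2 A1 92 at offsets 0–2.
U+CFCC → 3-byte form EC BF 8C at offsets 3–5.
U+AE19 → 3-byte form EA B8 99 at offsets 6–8.
U+1044F → 4-byte form F0 90 91 8F at offsets 9–12.
U+AD9A2 → 4-byte form F2 AD A6 A2 at offsets 13–16.
U+12195 → 4-byte form F0 92 86 95 at offsets 17–20.
Offset 17 falls in char 6's range; it's byte 1 of F0 92 86 95 = 0xF0.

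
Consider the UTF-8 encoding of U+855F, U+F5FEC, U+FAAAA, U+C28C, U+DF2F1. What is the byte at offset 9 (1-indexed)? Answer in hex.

1-indexed offset 9 is 0-indexed offset 8.
U+855F → 3-byte form E8 95 9F at offsets 0–2.
U+F5FEC → 4-byte form F3 B5 BF AC at offsets 3–6.
U+FAAAA → 4-byte form F3 BA AA AA at offsets 7–10.
Offset 8 falls in char 3's range; it's byte 2 of F3 BA AA AA = 0xBA.

0xBA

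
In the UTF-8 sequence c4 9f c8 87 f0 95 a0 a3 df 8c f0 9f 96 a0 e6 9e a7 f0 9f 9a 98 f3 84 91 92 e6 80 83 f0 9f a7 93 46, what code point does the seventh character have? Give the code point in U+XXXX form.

U+1F698

Offset 0: leading byte 0xC4 = 11000100 → 2-byte char #1 = C4 9F.
Offset 2: leading byte 0xC8 = 11001000 → 2-byte char #2 = C8 87.
Offset 4: leading byte 0xF0 = 11110000 → 4-byte char #3 = F0 95 A0 A3.
Offset 8: leading byte 0xDF = 11011111 → 2-byte char #4 = DF 8C.
Offset 10: leading byte 0xF0 = 11110000 → 4-byte char #5 = F0 9F 96 A0.
Offset 14: leading byte 0xE6 = 11100110 → 3-byte char #6 = E6 9E A7.
Offset 17: leading byte 0xF0 = 11110000 → 4-byte char #7 = F0 9F 9A 98.
Leading byte 0xF0 = 11110000 matches 11110xxx → 4-byte sequence.
Byte 1: 0xF0 = 11110000, payload 000 (3 bits).
Byte 2: 0x9F = 10011111 (10xxxxxx ✓), payload 011111.
Byte 3: 0x9A = 10011010 (10xxxxxx ✓), payload 011010.
Byte 4: 0x98 = 10011000 (10xxxxxx ✓), payload 011000.
Concatenate: 000011111011010011000 = 0x1F698 (21 bits → U+1F698).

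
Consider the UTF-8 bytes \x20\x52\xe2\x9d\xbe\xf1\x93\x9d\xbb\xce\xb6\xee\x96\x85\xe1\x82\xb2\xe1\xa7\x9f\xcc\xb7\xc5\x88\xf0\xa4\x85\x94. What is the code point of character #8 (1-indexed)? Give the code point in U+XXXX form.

Offset 0: leading byte 0x20 = 00100000 → 1-byte char #1 = 20.
Offset 1: leading byte 0x52 = 01010010 → 1-byte char #2 = 52.
Offset 2: leading byte 0xE2 = 11100010 → 3-byte char #3 = E2 9D BE.
Offset 5: leading byte 0xF1 = 11110001 → 4-byte char #4 = F1 93 9D BB.
Offset 9: leading byte 0xCE = 11001110 → 2-byte char #5 = CE B6.
Offset 11: leading byte 0xEE = 11101110 → 3-byte char #6 = EE 96 85.
Offset 14: leading byte 0xE1 = 11100001 → 3-byte char #7 = E1 82 B2.
Offset 17: leading byte 0xE1 = 11100001 → 3-byte char #8 = E1 A7 9F.
Leading byte 0xE1 = 11100001 matches 1110xxxx → 3-byte sequence.
Byte 1: 0xE1 = 11100001, payload 0001 (4 bits).
Byte 2: 0xA7 = 10100111 (10xxxxxx ✓), payload 100111.
Byte 3: 0x9F = 10011111 (10xxxxxx ✓), payload 011111.
Concatenate: 0001100111011111 = 0x19DF (16 bits → U+19DF).

U+19DF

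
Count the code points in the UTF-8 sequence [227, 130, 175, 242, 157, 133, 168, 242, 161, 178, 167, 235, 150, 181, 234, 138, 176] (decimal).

5

Byte at offset 0: 0xE3 = 11100011 → 3-byte char (#1). Advance 3.
Byte at offset 3: 0xF2 = 11110010 → 4-byte char (#2). Advance 4.
Byte at offset 7: 0xF2 = 11110010 → 4-byte char (#3). Advance 4.
Byte at offset 11: 0xEB = 11101011 → 3-byte char (#4). Advance 3.
Byte at offset 14: 0xEA = 11101010 → 3-byte char (#5). Advance 3.
Reached end at offset 17 after 5 code points.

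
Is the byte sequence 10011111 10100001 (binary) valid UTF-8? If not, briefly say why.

Byte 0x9F = 10011111 has the form 10xxxxxx — a continuation byte — but there is no preceding leading byte.

invalid (continuation byte with no leading byte)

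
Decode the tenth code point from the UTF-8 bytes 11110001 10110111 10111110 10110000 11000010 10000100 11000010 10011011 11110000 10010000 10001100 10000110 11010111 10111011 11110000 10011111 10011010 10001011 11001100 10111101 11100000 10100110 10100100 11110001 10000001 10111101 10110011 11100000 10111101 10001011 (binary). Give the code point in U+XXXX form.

Offset 0: leading byte 0xF1 = 11110001 → 4-byte char #1 = F1 B7 BE B0.
Offset 4: leading byte 0xC2 = 11000010 → 2-byte char #2 = C2 84.
Offset 6: leading byte 0xC2 = 11000010 → 2-byte char #3 = C2 9B.
Offset 8: leading byte 0xF0 = 11110000 → 4-byte char #4 = F0 90 8C 86.
Offset 12: leading byte 0xD7 = 11010111 → 2-byte char #5 = D7 BB.
Offset 14: leading byte 0xF0 = 11110000 → 4-byte char #6 = F0 9F 9A 8B.
Offset 18: leading byte 0xCC = 11001100 → 2-byte char #7 = CC BD.
Offset 20: leading byte 0xE0 = 11100000 → 3-byte char #8 = E0 A6 A4.
Offset 23: leading byte 0xF1 = 11110001 → 4-byte char #9 = F1 81 BD B3.
Offset 27: leading byte 0xE0 = 11100000 → 3-byte char #10 = E0 BD 8B.
Leading byte 0xE0 = 11100000 matches 1110xxxx → 3-byte sequence.
Byte 1: 0xE0 = 11100000, payload 0000 (4 bits).
Byte 2: 0xBD = 10111101 (10xxxxxx ✓), payload 111101.
Byte 3: 0x8B = 10001011 (10xxxxxx ✓), payload 001011.
Concatenate: 0000111101001011 = 0xF4B (16 bits → U+0F4B).

U+0F4B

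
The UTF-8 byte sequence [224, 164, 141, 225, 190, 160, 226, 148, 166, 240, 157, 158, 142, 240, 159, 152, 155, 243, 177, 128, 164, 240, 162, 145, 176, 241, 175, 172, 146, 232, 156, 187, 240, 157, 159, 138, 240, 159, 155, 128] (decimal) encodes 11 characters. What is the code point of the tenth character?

Offset 0: leading byte 0xE0 = 11100000 → 3-byte char #1 = E0 A4 8D.
Offset 3: leading byte 0xE1 = 11100001 → 3-byte char #2 = E1 BE A0.
Offset 6: leading byte 0xE2 = 11100010 → 3-byte char #3 = E2 94 A6.
Offset 9: leading byte 0xF0 = 11110000 → 4-byte char #4 = F0 9D 9E 8E.
Offset 13: leading byte 0xF0 = 11110000 → 4-byte char #5 = F0 9F 98 9B.
Offset 17: leading byte 0xF3 = 11110011 → 4-byte char #6 = F3 B1 80 A4.
Offset 21: leading byte 0xF0 = 11110000 → 4-byte char #7 = F0 A2 91 B0.
Offset 25: leading byte 0xF1 = 11110001 → 4-byte char #8 = F1 AF AC 92.
Offset 29: leading byte 0xE8 = 11101000 → 3-byte char #9 = E8 9C BB.
Offset 32: leading byte 0xF0 = 11110000 → 4-byte char #10 = F0 9D 9F 8A.
Leading byte 0xF0 = 11110000 matches 11110xxx → 4-byte sequence.
Byte 1: 0xF0 = 11110000, payload 000 (3 bits).
Byte 2: 0x9D = 10011101 (10xxxxxx ✓), payload 011101.
Byte 3: 0x9F = 10011111 (10xxxxxx ✓), payload 011111.
Byte 4: 0x8A = 10001010 (10xxxxxx ✓), payload 001010.
Concatenate: 000011101011111001010 = 0x1D7CA (21 bits → U+1D7CA).

U+1D7CA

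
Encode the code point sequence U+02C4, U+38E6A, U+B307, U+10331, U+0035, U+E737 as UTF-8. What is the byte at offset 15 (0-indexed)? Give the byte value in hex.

U+02C4 → 2-byte form CB 84 at offsets 0–1.
U+38E6A → 4-byte form F0 B8 B9 AA at offsets 2–5.
U+B307 → 3-byte form EB 8C 87 at offsets 6–8.
U+10331 → 4-byte form F0 90 8C B1 at offsets 9–12.
U+0035 → 1-byte form 35 at offsets 13–13.
U+E737 → 3-byte form EE 9C B7 at offsets 14–16.
Offset 15 falls in char 6's range; it's byte 2 of EE 9C B7 = 0x9C.

0x9C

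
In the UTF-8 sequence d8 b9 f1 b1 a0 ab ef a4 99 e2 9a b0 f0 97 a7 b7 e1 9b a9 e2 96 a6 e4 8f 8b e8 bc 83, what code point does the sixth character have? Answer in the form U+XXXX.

U+16E9

Offset 0: leading byte 0xD8 = 11011000 → 2-byte char #1 = D8 B9.
Offset 2: leading byte 0xF1 = 11110001 → 4-byte char #2 = F1 B1 A0 AB.
Offset 6: leading byte 0xEF = 11101111 → 3-byte char #3 = EF A4 99.
Offset 9: leading byte 0xE2 = 11100010 → 3-byte char #4 = E2 9A B0.
Offset 12: leading byte 0xF0 = 11110000 → 4-byte char #5 = F0 97 A7 B7.
Offset 16: leading byte 0xE1 = 11100001 → 3-byte char #6 = E1 9B A9.
Leading byte 0xE1 = 11100001 matches 1110xxxx → 3-byte sequence.
Byte 1: 0xE1 = 11100001, payload 0001 (4 bits).
Byte 2: 0x9B = 10011011 (10xxxxxx ✓), payload 011011.
Byte 3: 0xA9 = 10101001 (10xxxxxx ✓), payload 101001.
Concatenate: 0001011011101001 = 0x16E9 (16 bits → U+16E9).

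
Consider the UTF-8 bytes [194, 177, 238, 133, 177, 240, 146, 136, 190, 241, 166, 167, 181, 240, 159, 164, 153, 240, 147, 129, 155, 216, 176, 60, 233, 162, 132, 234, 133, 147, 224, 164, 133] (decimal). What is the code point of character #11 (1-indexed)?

U+0905

Offset 0: leading byte 0xC2 = 11000010 → 2-byte char #1 = C2 B1.
Offset 2: leading byte 0xEE = 11101110 → 3-byte char #2 = EE 85 B1.
Offset 5: leading byte 0xF0 = 11110000 → 4-byte char #3 = F0 92 88 BE.
Offset 9: leading byte 0xF1 = 11110001 → 4-byte char #4 = F1 A6 A7 B5.
Offset 13: leading byte 0xF0 = 11110000 → 4-byte char #5 = F0 9F A4 99.
Offset 17: leading byte 0xF0 = 11110000 → 4-byte char #6 = F0 93 81 9B.
Offset 21: leading byte 0xD8 = 11011000 → 2-byte char #7 = D8 B0.
Offset 23: leading byte 0x3C = 00111100 → 1-byte char #8 = 3C.
Offset 24: leading byte 0xE9 = 11101001 → 3-byte char #9 = E9 A2 84.
Offset 27: leading byte 0xEA = 11101010 → 3-byte char #10 = EA 85 93.
Offset 30: leading byte 0xE0 = 11100000 → 3-byte char #11 = E0 A4 85.
Leading byte 0xE0 = 11100000 matches 1110xxxx → 3-byte sequence.
Byte 1: 0xE0 = 11100000, payload 0000 (4 bits).
Byte 2: 0xA4 = 10100100 (10xxxxxx ✓), payload 100100.
Byte 3: 0x85 = 10000101 (10xxxxxx ✓), payload 000101.
Concatenate: 0000100100000101 = 0x905 (16 bits → U+0905).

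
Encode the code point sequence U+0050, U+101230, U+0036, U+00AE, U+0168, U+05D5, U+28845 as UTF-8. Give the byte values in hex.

50 F4 81 88 B0 36 C2 AE C5 A8 D7 95 F0 A8 A1 85

U+0050: 1-byte form → 50.
U+101230: 4-byte form → F4 81 88 B0.
U+0036: 1-byte form → 36.
U+00AE: 2-byte form → C2 AE.
U+0168: 2-byte form → C5 A8.
U+05D5: 2-byte form → D7 95.
U+28845: 4-byte form → F0 A8 A1 85.
Concatenated (16 bytes): 50 F4 81 88 B0 36 C2 AE C5 A8 D7 95 F0 A8 A1 85.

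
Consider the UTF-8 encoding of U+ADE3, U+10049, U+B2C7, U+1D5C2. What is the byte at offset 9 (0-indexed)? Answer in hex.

0x87

U+ADE3 → 3-byte form EA B7 A3 at offsets 0–2.
U+10049 → 4-byte form F0 90 81 89 at offsets 3–6.
U+B2C7 → 3-byte form EB 8B 87 at offsets 7–9.
Offset 9 falls in char 3's range; it's byte 3 of EB 8B 87 = 0x87.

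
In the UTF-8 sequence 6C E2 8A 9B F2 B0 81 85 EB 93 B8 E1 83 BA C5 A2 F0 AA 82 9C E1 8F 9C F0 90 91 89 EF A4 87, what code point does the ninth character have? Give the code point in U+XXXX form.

Offset 0: leading byte 0x6C = 01101100 → 1-byte char #1 = 6C.
Offset 1: leading byte 0xE2 = 11100010 → 3-byte char #2 = E2 8A 9B.
Offset 4: leading byte 0xF2 = 11110010 → 4-byte char #3 = F2 B0 81 85.
Offset 8: leading byte 0xEB = 11101011 → 3-byte char #4 = EB 93 B8.
Offset 11: leading byte 0xE1 = 11100001 → 3-byte char #5 = E1 83 BA.
Offset 14: leading byte 0xC5 = 11000101 → 2-byte char #6 = C5 A2.
Offset 16: leading byte 0xF0 = 11110000 → 4-byte char #7 = F0 AA 82 9C.
Offset 20: leading byte 0xE1 = 11100001 → 3-byte char #8 = E1 8F 9C.
Offset 23: leading byte 0xF0 = 11110000 → 4-byte char #9 = F0 90 91 89.
Leading byte 0xF0 = 11110000 matches 11110xxx → 4-byte sequence.
Byte 1: 0xF0 = 11110000, payload 000 (3 bits).
Byte 2: 0x90 = 10010000 (10xxxxxx ✓), payload 010000.
Byte 3: 0x91 = 10010001 (10xxxxxx ✓), payload 010001.
Byte 4: 0x89 = 10001001 (10xxxxxx ✓), payload 001001.
Concatenate: 000010000010001001001 = 0x10449 (21 bits → U+10449).

U+10449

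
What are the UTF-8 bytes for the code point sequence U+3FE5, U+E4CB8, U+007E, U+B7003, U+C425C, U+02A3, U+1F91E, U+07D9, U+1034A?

U+3FE5: 3-byte form → E3 BF A5.
U+E4CB8: 4-byte form → F3 A4 B2 B8.
U+007E: 1-byte form → 7E.
U+B7003: 4-byte form → F2 B7 80 83.
U+C425C: 4-byte form → F3 84 89 9C.
U+02A3: 2-byte form → CA A3.
U+1F91E: 4-byte form → F0 9F A4 9E.
U+07D9: 2-byte form → DF 99.
U+1034A: 4-byte form → F0 90 8D 8A.
Concatenated (28 bytes): E3 BF A5 F3 A4 B2 B8 7E F2 B7 80 83 F3 84 89 9C CA A3 F0 9F A4 9E DF 99 F0 90 8D 8A.

E3 BF A5 F3 A4 B2 B8 7E F2 B7 80 83 F3 84 89 9C CA A3 F0 9F A4 9E DF 99 F0 90 8D 8A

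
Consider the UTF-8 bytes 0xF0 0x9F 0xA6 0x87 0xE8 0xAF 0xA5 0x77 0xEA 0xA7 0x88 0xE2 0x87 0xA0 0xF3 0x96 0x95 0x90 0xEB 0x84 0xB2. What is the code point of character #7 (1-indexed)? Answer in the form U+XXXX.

Offset 0: leading byte 0xF0 = 11110000 → 4-byte char #1 = F0 9F A6 87.
Offset 4: leading byte 0xE8 = 11101000 → 3-byte char #2 = E8 AF A5.
Offset 7: leading byte 0x77 = 01110111 → 1-byte char #3 = 77.
Offset 8: leading byte 0xEA = 11101010 → 3-byte char #4 = EA A7 88.
Offset 11: leading byte 0xE2 = 11100010 → 3-byte char #5 = E2 87 A0.
Offset 14: leading byte 0xF3 = 11110011 → 4-byte char #6 = F3 96 95 90.
Offset 18: leading byte 0xEB = 11101011 → 3-byte char #7 = EB 84 B2.
Leading byte 0xEB = 11101011 matches 1110xxxx → 3-byte sequence.
Byte 1: 0xEB = 11101011, payload 1011 (4 bits).
Byte 2: 0x84 = 10000100 (10xxxxxx ✓), payload 000100.
Byte 3: 0xB2 = 10110010 (10xxxxxx ✓), payload 110010.
Concatenate: 1011000100110010 = 0xB132 (16 bits → U+B132).

U+B132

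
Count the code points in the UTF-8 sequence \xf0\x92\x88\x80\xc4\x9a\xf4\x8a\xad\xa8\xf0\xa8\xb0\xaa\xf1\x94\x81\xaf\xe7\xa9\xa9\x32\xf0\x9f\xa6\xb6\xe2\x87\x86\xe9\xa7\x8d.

10

Byte at offset 0: 0xF0 = 11110000 → 4-byte char (#1). Advance 4.
Byte at offset 4: 0xC4 = 11000100 → 2-byte char (#2). Advance 2.
Byte at offset 6: 0xF4 = 11110100 → 4-byte char (#3). Advance 4.
Byte at offset 10: 0xF0 = 11110000 → 4-byte char (#4). Advance 4.
Byte at offset 14: 0xF1 = 11110001 → 4-byte char (#5). Advance 4.
Byte at offset 18: 0xE7 = 11100111 → 3-byte char (#6). Advance 3.
Byte at offset 21: 0x32 = 00110010 → 1-byte char (#7). Advance 1.
Byte at offset 22: 0xF0 = 11110000 → 4-byte char (#8). Advance 4.
Byte at offset 26: 0xE2 = 11100010 → 3-byte char (#9). Advance 3.
Byte at offset 29: 0xE9 = 11101001 → 3-byte char (#10). Advance 3.
Reached end at offset 32 after 10 code points.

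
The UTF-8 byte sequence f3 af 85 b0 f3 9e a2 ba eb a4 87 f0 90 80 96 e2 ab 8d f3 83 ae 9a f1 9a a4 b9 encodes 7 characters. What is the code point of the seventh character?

U+5A939

Offset 0: leading byte 0xF3 = 11110011 → 4-byte char #1 = F3 AF 85 B0.
Offset 4: leading byte 0xF3 = 11110011 → 4-byte char #2 = F3 9E A2 BA.
Offset 8: leading byte 0xEB = 11101011 → 3-byte char #3 = EB A4 87.
Offset 11: leading byte 0xF0 = 11110000 → 4-byte char #4 = F0 90 80 96.
Offset 15: leading byte 0xE2 = 11100010 → 3-byte char #5 = E2 AB 8D.
Offset 18: leading byte 0xF3 = 11110011 → 4-byte char #6 = F3 83 AE 9A.
Offset 22: leading byte 0xF1 = 11110001 → 4-byte char #7 = F1 9A A4 B9.
Leading byte 0xF1 = 11110001 matches 11110xxx → 4-byte sequence.
Byte 1: 0xF1 = 11110001, payload 001 (3 bits).
Byte 2: 0x9A = 10011010 (10xxxxxx ✓), payload 011010.
Byte 3: 0xA4 = 10100100 (10xxxxxx ✓), payload 100100.
Byte 4: 0xB9 = 10111001 (10xxxxxx ✓), payload 111001.
Concatenate: 001011010100100111001 = 0x5A939 (21 bits → U+5A939).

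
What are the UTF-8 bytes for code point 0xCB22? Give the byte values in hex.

U+CB22 = 0xCB22 = 52002 decimal. In range U+0800–U+FFFF → 3-byte form: 1110xxxx 10xxxxxx 10xxxxxx.
Binary (16 bits): 1100101100100010.
Split 4+6+6: 1100 | 101100 | 100010.
Byte 1: 11101100 = 0xEC.
Byte 2: 10101100 = 0xAC.
Byte 3: 10100010 = 0xA2.

EC AC A2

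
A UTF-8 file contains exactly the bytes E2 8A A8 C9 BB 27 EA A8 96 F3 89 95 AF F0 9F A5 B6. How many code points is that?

Byte at offset 0: 0xE2 = 11100010 → 3-byte char (#1). Advance 3.
Byte at offset 3: 0xC9 = 11001001 → 2-byte char (#2). Advance 2.
Byte at offset 5: 0x27 = 00100111 → 1-byte char (#3). Advance 1.
Byte at offset 6: 0xEA = 11101010 → 3-byte char (#4). Advance 3.
Byte at offset 9: 0xF3 = 11110011 → 4-byte char (#5). Advance 4.
Byte at offset 13: 0xF0 = 11110000 → 4-byte char (#6). Advance 4.
Reached end at offset 17 after 6 code points.

6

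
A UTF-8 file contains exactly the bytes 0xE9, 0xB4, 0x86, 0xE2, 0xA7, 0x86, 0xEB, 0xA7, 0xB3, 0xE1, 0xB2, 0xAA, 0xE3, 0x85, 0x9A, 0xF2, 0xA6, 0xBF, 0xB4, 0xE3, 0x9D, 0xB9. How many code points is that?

7

Byte at offset 0: 0xE9 = 11101001 → 3-byte char (#1). Advance 3.
Byte at offset 3: 0xE2 = 11100010 → 3-byte char (#2). Advance 3.
Byte at offset 6: 0xEB = 11101011 → 3-byte char (#3). Advance 3.
Byte at offset 9: 0xE1 = 11100001 → 3-byte char (#4). Advance 3.
Byte at offset 12: 0xE3 = 11100011 → 3-byte char (#5). Advance 3.
Byte at offset 15: 0xF2 = 11110010 → 4-byte char (#6). Advance 4.
Byte at offset 19: 0xE3 = 11100011 → 3-byte char (#7). Advance 3.
Reached end at offset 22 after 7 code points.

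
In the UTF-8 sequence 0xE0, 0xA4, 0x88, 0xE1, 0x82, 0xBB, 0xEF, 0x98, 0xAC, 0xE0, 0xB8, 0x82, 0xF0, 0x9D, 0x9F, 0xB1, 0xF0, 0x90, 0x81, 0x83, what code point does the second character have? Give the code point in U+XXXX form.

Offset 0: leading byte 0xE0 = 11100000 → 3-byte char #1 = E0 A4 88.
Offset 3: leading byte 0xE1 = 11100001 → 3-byte char #2 = E1 82 BB.
Leading byte 0xE1 = 11100001 matches 1110xxxx → 3-byte sequence.
Byte 1: 0xE1 = 11100001, payload 0001 (4 bits).
Byte 2: 0x82 = 10000010 (10xxxxxx ✓), payload 000010.
Byte 3: 0xBB = 10111011 (10xxxxxx ✓), payload 111011.
Concatenate: 0001000010111011 = 0x10BB (16 bits → U+10BB).

U+10BB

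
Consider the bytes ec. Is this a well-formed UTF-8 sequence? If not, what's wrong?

invalid (sequence truncated)

Leading byte 0xEC = 11101100 → 3-byte form, but only 1 byte is present.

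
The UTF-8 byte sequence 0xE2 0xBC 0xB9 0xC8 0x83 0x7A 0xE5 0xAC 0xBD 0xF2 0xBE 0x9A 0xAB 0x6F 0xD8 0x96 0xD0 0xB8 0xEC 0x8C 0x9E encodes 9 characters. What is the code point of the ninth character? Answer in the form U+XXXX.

Offset 0: leading byte 0xE2 = 11100010 → 3-byte char #1 = E2 BC B9.
Offset 3: leading byte 0xC8 = 11001000 → 2-byte char #2 = C8 83.
Offset 5: leading byte 0x7A = 01111010 → 1-byte char #3 = 7A.
Offset 6: leading byte 0xE5 = 11100101 → 3-byte char #4 = E5 AC BD.
Offset 9: leading byte 0xF2 = 11110010 → 4-byte char #5 = F2 BE 9A AB.
Offset 13: leading byte 0x6F = 01101111 → 1-byte char #6 = 6F.
Offset 14: leading byte 0xD8 = 11011000 → 2-byte char #7 = D8 96.
Offset 16: leading byte 0xD0 = 11010000 → 2-byte char #8 = D0 B8.
Offset 18: leading byte 0xEC = 11101100 → 3-byte char #9 = EC 8C 9E.
Leading byte 0xEC = 11101100 matches 1110xxxx → 3-byte sequence.
Byte 1: 0xEC = 11101100, payload 1100 (4 bits).
Byte 2: 0x8C = 10001100 (10xxxxxx ✓), payload 001100.
Byte 3: 0x9E = 10011110 (10xxxxxx ✓), payload 011110.
Concatenate: 1100001100011110 = 0xC31E (16 bits → U+C31E).

U+C31E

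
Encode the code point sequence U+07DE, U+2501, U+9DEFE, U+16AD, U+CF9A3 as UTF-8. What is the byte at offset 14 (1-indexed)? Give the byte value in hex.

1-indexed offset 14 is 0-indexed offset 13.
U+07DE → 2-byte form DF 9E at offsets 0–1.
U+2501 → 3-byte form E2 94 81 at offsets 2–4.
U+9DEFE → 4-byte form F2 9D BB BE at offsets 5–8.
U+16AD → 3-byte form E1 9A AD at offsets 9–11.
U+CF9A3 → 4-byte form F3 8F A6 A3 at offsets 12–15.
Offset 13 falls in char 5's range; it's byte 2 of F3 8F A6 A3 = 0x8F.

0x8F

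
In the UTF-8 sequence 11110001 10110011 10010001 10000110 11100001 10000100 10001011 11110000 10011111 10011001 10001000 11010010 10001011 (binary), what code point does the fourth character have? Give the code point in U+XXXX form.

Offset 0: leading byte 0xF1 = 11110001 → 4-byte char #1 = F1 B3 91 86.
Offset 4: leading byte 0xE1 = 11100001 → 3-byte char #2 = E1 84 8B.
Offset 7: leading byte 0xF0 = 11110000 → 4-byte char #3 = F0 9F 99 88.
Offset 11: leading byte 0xD2 = 11010010 → 2-byte char #4 = D2 8B.
Leading byte 0xD2 = 11010010 matches 110xxxxx → 2-byte sequence.
Byte 1: 0xD2 = 11010010, payload 10010 (5 bits).
Byte 2: 0x8B = 10001011 (10xxxxxx ✓), payload 001011.
Concatenate: 10010001011 = 0x48B (11 bits → U+048B).

U+048B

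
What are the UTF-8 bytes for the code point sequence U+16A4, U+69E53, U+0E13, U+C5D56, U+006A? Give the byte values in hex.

E1 9A A4 F1 A9 B9 93 E0 B8 93 F3 85 B5 96 6A

U+16A4: 3-byte form → E1 9A A4.
U+69E53: 4-byte form → F1 A9 B9 93.
U+0E13: 3-byte form → E0 B8 93.
U+C5D56: 4-byte form → F3 85 B5 96.
U+006A: 1-byte form → 6A.
Concatenated (15 bytes): E1 9A A4 F1 A9 B9 93 E0 B8 93 F3 85 B5 96 6A.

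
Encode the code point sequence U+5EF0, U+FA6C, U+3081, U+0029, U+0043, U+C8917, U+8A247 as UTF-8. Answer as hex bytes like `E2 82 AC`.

E5 BB B0 EF A9 AC E3 82 81 29 43 F3 88 A4 97 F2 8A 89 87

U+5EF0: 3-byte form → E5 BB B0.
U+FA6C: 3-byte form → EF A9 AC.
U+3081: 3-byte form → E3 82 81.
U+0029: 1-byte form → 29.
U+0043: 1-byte form → 43.
U+C8917: 4-byte form → F3 88 A4 97.
U+8A247: 4-byte form → F2 8A 89 87.
Concatenated (19 bytes): E5 BB B0 EF A9 AC E3 82 81 29 43 F3 88 A4 97 F2 8A 89 87.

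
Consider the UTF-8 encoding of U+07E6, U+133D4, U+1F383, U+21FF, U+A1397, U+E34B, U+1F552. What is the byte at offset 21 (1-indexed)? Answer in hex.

0xF0

1-indexed offset 21 is 0-indexed offset 20.
U+07E6 → 2-byte form DF A6 at offsets 0–1.
U+133D4 → 4-byte form F0 93 8F 94 at offsets 2–5.
U+1F383 → 4-byte form F0 9F 8E 83 at offsets 6–9.
U+21FF → 3-byte form E2 87 BF at offsets 10–12.
U+A1397 → 4-byte form F2 A1 8E 97 at offsets 13–16.
U+E34B → 3-byte form EE 8D 8B at offsets 17–19.
U+1F552 → 4-byte form F0 9F 95 92 at offsets 20–23.
Offset 20 falls in char 7's range; it's byte 1 of F0 9F 95 92 = 0xF0.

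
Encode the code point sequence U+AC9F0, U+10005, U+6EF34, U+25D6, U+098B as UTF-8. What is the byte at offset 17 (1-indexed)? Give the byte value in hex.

1-indexed offset 17 is 0-indexed offset 16.
U+AC9F0 → 4-byte form F2 AC A7 B0 at offsets 0–3.
U+10005 → 4-byte form F0 90 80 85 at offsets 4–7.
U+6EF34 → 4-byte form F1 AE BC B4 at offsets 8–11.
U+25D6 → 3-byte form E2 97 96 at offsets 12–14.
U+098B → 3-byte form E0 A6 8B at offsets 15–17.
Offset 16 falls in char 5's range; it's byte 2 of E0 A6 8B = 0xA6.

0xA6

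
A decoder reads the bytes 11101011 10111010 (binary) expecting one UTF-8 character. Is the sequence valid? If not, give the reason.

Leading byte 0xEB = 11101011 → 3-byte form, but only 2 bytes are present.

invalid (sequence truncated)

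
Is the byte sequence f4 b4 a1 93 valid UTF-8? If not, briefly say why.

Leading byte 0xF4 = 11110100 → 4-byte form.
Payload = 0x134853, which exceeds U+10FFFF, the maximum Unicode code point. (Leading bytes F5–FF, or F4 followed by ≥ 0x90, are invalid.)

invalid (encodes a value above U+10FFFF)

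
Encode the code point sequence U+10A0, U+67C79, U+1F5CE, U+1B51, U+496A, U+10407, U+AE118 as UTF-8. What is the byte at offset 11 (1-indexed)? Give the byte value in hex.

0x8E

1-indexed offset 11 is 0-indexed offset 10.
U+10A0 → 3-byte form E1 82 A0 at offsets 0–2.
U+67C79 → 4-byte form F1 A7 B1 B9 at offsets 3–6.
U+1F5CE → 4-byte form F0 9F 97 8E at offsets 7–10.
Offset 10 falls in char 3's range; it's byte 4 of F0 9F 97 8E = 0x8E.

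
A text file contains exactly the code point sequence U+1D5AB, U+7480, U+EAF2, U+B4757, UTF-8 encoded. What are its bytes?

U+1D5AB: 4-byte form → F0 9D 96 AB.
U+7480: 3-byte form → E7 92 80.
U+EAF2: 3-byte form → EE AB B2.
U+B4757: 4-byte form → F2 B4 9D 97.
Concatenated (14 bytes): F0 9D 96 AB E7 92 80 EE AB B2 F2 B4 9D 97.

F0 9D 96 AB E7 92 80 EE AB B2 F2 B4 9D 97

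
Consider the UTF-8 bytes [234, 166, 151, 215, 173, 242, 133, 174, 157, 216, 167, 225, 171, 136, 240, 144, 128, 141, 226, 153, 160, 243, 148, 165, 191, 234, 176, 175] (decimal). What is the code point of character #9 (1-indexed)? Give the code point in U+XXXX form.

U+AC2F

Offset 0: leading byte 0xEA = 11101010 → 3-byte char #1 = EA A6 97.
Offset 3: leading byte 0xD7 = 11010111 → 2-byte char #2 = D7 AD.
Offset 5: leading byte 0xF2 = 11110010 → 4-byte char #3 = F2 85 AE 9D.
Offset 9: leading byte 0xD8 = 11011000 → 2-byte char #4 = D8 A7.
Offset 11: leading byte 0xE1 = 11100001 → 3-byte char #5 = E1 AB 88.
Offset 14: leading byte 0xF0 = 11110000 → 4-byte char #6 = F0 90 80 8D.
Offset 18: leading byte 0xE2 = 11100010 → 3-byte char #7 = E2 99 A0.
Offset 21: leading byte 0xF3 = 11110011 → 4-byte char #8 = F3 94 A5 BF.
Offset 25: leading byte 0xEA = 11101010 → 3-byte char #9 = EA B0 AF.
Leading byte 0xEA = 11101010 matches 1110xxxx → 3-byte sequence.
Byte 1: 0xEA = 11101010, payload 1010 (4 bits).
Byte 2: 0xB0 = 10110000 (10xxxxxx ✓), payload 110000.
Byte 3: 0xAF = 10101111 (10xxxxxx ✓), payload 101111.
Concatenate: 1010110000101111 = 0xAC2F (16 bits → U+AC2F).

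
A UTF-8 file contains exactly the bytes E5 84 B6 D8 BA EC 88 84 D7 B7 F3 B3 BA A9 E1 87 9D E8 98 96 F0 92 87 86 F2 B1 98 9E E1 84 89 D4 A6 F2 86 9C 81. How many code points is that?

Byte at offset 0: 0xE5 = 11100101 → 3-byte char (#1). Advance 3.
Byte at offset 3: 0xD8 = 11011000 → 2-byte char (#2). Advance 2.
Byte at offset 5: 0xEC = 11101100 → 3-byte char (#3). Advance 3.
Byte at offset 8: 0xD7 = 11010111 → 2-byte char (#4). Advance 2.
Byte at offset 10: 0xF3 = 11110011 → 4-byte char (#5). Advance 4.
Byte at offset 14: 0xE1 = 11100001 → 3-byte char (#6). Advance 3.
Byte at offset 17: 0xE8 = 11101000 → 3-byte char (#7). Advance 3.
Byte at offset 20: 0xF0 = 11110000 → 4-byte char (#8). Advance 4.
Byte at offset 24: 0xF2 = 11110010 → 4-byte char (#9). Advance 4.
Byte at offset 28: 0xE1 = 11100001 → 3-byte char (#10). Advance 3.
Byte at offset 31: 0xD4 = 11010100 → 2-byte char (#11). Advance 2.
Byte at offset 33: 0xF2 = 11110010 → 4-byte char (#12). Advance 4.
Reached end at offset 37 after 12 code points.

12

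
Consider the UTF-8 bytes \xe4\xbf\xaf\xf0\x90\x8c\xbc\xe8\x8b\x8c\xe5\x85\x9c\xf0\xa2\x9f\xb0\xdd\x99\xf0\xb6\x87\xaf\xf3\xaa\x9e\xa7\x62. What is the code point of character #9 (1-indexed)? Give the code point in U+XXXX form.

U+0062

Offset 0: leading byte 0xE4 = 11100100 → 3-byte char #1 = E4 BF AF.
Offset 3: leading byte 0xF0 = 11110000 → 4-byte char #2 = F0 90 8C BC.
Offset 7: leading byte 0xE8 = 11101000 → 3-byte char #3 = E8 8B 8C.
Offset 10: leading byte 0xE5 = 11100101 → 3-byte char #4 = E5 85 9C.
Offset 13: leading byte 0xF0 = 11110000 → 4-byte char #5 = F0 A2 9F B0.
Offset 17: leading byte 0xDD = 11011101 → 2-byte char #6 = DD 99.
Offset 19: leading byte 0xF0 = 11110000 → 4-byte char #7 = F0 B6 87 AF.
Offset 23: leading byte 0xF3 = 11110011 → 4-byte char #8 = F3 AA 9E A7.
Offset 27: leading byte 0x62 = 01100010 → 1-byte char #9 = 62.
Leading byte 0x62 = 01100010 matches 0xxxxxxx → 1-byte sequence.
Byte 1: 0x62 = 01100010, payload 1100010 (7 bits).
Concatenate: 1100010 = 0x62 (7 bits → U+0062).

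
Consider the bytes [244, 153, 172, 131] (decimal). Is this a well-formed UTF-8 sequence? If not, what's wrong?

invalid (encodes a value above U+10FFFF)

Leading byte 0xF4 = 11110100 → 4-byte form.
Payload = 0x119B03, which exceeds U+10FFFF, the maximum Unicode code point. (Leading bytes F5–FF, or F4 followed by ≥ 0x90, are invalid.)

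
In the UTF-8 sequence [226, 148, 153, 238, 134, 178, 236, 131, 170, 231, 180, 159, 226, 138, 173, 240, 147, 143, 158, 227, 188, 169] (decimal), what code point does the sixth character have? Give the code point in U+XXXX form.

U+133DE

Offset 0: leading byte 0xE2 = 11100010 → 3-byte char #1 = E2 94 99.
Offset 3: leading byte 0xEE = 11101110 → 3-byte char #2 = EE 86 B2.
Offset 6: leading byte 0xEC = 11101100 → 3-byte char #3 = EC 83 AA.
Offset 9: leading byte 0xE7 = 11100111 → 3-byte char #4 = E7 B4 9F.
Offset 12: leading byte 0xE2 = 11100010 → 3-byte char #5 = E2 8A AD.
Offset 15: leading byte 0xF0 = 11110000 → 4-byte char #6 = F0 93 8F 9E.
Leading byte 0xF0 = 11110000 matches 11110xxx → 4-byte sequence.
Byte 1: 0xF0 = 11110000, payload 000 (3 bits).
Byte 2: 0x93 = 10010011 (10xxxxxx ✓), payload 010011.
Byte 3: 0x8F = 10001111 (10xxxxxx ✓), payload 001111.
Byte 4: 0x9E = 10011110 (10xxxxxx ✓), payload 011110.
Concatenate: 000010011001111011110 = 0x133DE (21 bits → U+133DE).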